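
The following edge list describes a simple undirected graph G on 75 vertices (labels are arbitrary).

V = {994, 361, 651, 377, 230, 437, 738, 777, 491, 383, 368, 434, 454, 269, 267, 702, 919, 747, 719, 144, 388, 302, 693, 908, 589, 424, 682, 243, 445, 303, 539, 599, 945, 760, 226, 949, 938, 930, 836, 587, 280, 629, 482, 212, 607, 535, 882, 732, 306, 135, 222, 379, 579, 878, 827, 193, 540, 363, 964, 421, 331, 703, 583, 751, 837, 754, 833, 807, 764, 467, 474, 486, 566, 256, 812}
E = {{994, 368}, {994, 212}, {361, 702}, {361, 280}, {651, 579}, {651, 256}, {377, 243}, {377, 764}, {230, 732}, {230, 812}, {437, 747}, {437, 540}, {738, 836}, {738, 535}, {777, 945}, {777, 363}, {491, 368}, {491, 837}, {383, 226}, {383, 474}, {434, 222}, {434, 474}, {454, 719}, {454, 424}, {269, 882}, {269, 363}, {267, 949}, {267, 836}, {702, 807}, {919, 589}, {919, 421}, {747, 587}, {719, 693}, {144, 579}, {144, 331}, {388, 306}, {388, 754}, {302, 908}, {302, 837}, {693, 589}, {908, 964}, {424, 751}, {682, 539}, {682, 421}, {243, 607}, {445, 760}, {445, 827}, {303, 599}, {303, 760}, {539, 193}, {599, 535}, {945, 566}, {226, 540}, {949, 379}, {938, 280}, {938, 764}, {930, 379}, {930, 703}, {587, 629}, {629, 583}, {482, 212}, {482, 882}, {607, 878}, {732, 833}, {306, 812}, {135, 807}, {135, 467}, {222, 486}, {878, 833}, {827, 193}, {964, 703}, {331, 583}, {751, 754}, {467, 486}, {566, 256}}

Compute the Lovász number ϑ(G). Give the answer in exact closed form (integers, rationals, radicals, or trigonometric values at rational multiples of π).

75*cos(pi/75)/(cos(pi/75) + 1)

Vertex 535 has 2 neighbors: 738, 599.
deg(751) = 2; N(751) = {424, 754}.
deg(607) = 2; N(607) = {243, 878}.
N(331) = {144, 583}, |N(331)| = 2.
Every vertex has degree 2 (N=75); connected 2-regular on 75 ⇒ C_{75}.
A has 38 distinct eigenvalues ≈ [2.0, 1.992986, 1.971992, 1.937166, 1.888753, 1.827091, 1.752613, 1.665842, 1.567387, 1.457937, 1.338261, 1.209198, 1.071654, 0.926592, 0.775031, 0.618034, 0.456702, 0.292166, 0.125581, -0.041885, -0.209057, -0.374763, -0.53784, -0.697144, -0.851559, -1.0, -1.141427, -1.274848, -1.399327, -1.51399, -1.618034, -1.710729, -1.791424, -1.859553, -1.914639, -1.956295, -1.984229, -1.998246].
λ_max=2, λ_min=-2*cos(pi/75); ϑ = −75·λ_min/(λ_max−λ_min) = 75*cos(pi/75)/(cos(pi/75) + 1).
= 37.4835… (decimal).
Check 37 ≤ 75*cos(pi/75)/(cos(pi/75) + 1) ≤ 38: both strict.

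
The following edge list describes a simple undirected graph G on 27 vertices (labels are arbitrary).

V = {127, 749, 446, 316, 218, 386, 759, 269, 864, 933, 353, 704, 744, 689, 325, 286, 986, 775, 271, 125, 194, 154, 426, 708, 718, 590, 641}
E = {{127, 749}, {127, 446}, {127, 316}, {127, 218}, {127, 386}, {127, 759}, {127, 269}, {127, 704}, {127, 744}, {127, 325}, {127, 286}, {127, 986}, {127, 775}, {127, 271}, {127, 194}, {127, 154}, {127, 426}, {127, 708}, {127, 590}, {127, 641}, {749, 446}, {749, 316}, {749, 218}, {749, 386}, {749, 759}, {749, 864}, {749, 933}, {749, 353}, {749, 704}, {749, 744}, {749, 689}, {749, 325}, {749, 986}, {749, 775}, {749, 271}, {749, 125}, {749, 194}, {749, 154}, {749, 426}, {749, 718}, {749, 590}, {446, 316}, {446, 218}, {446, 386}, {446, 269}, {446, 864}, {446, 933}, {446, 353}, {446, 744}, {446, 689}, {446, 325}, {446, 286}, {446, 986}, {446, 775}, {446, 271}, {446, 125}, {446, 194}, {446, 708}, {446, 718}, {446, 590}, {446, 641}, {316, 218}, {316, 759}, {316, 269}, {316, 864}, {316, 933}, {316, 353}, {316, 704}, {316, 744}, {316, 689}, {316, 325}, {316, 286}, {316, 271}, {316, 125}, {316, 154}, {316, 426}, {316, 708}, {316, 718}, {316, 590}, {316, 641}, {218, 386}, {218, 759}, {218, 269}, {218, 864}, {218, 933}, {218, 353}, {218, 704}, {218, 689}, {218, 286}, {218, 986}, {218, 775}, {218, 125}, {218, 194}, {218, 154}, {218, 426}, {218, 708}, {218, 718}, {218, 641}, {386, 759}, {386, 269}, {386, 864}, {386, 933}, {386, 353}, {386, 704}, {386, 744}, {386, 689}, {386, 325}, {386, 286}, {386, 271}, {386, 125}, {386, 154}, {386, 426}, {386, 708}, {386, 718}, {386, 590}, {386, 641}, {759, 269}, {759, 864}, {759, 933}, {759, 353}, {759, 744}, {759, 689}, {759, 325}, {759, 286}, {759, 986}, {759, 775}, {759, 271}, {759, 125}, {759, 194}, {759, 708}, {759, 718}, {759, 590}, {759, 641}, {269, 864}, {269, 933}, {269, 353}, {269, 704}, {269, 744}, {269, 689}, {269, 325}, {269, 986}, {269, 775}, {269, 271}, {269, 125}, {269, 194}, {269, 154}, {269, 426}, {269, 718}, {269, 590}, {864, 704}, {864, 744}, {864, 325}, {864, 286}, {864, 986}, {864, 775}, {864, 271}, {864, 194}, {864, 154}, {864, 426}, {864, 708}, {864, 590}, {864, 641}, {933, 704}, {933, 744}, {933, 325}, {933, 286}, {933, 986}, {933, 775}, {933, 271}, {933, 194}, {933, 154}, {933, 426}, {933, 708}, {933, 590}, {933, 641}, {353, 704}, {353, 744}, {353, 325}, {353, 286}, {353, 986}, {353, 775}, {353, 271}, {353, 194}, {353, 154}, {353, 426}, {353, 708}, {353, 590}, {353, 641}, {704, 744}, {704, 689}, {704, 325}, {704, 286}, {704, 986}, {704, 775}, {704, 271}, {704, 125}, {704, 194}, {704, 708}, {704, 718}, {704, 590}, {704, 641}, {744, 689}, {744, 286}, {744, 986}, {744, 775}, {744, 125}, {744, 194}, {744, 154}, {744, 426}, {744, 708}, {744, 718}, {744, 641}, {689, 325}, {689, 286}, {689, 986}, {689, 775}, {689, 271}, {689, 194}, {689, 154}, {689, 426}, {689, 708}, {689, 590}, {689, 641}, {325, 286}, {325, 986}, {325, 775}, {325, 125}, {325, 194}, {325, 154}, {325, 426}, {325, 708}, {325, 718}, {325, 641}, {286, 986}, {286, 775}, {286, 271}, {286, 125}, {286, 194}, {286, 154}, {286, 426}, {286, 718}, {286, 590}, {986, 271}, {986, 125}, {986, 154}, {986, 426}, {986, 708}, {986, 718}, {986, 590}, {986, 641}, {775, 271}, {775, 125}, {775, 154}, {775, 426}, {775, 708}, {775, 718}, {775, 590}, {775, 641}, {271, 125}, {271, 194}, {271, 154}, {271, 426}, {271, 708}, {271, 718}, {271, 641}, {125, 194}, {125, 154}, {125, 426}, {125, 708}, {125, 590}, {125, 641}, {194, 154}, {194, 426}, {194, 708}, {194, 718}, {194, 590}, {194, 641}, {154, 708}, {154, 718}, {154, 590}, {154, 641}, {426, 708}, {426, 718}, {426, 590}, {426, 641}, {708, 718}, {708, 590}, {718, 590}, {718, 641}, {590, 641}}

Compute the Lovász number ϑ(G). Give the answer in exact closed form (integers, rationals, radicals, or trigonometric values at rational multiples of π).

7

deg(986) = 22; N(986) = {127, 749, 446, 218, 759, 269, 864, 933, 353, 704, 744, 689, 325, 286, 271, 125, 154, 426, 708, 718, 590, 641}.
N(759) = {127, 749, 316, 218, 386, 269, 864, 933, 353, 744, 689, 325, 286, 986, 775, 271, 125, 194, 708, 718, 590, 641}, |N(759)| = 22.
deg(194) = 22; N(194) = {127, 749, 446, 218, 759, 269, 864, 933, 353, 704, 744, 689, 325, 286, 271, 125, 154, 426, 708, 718, 590, 641}.
N(718) = {749, 446, 316, 218, 386, 759, 269, 704, 744, 325, 286, 986, 775, 271, 194, 154, 426, 708, 590, 641}, |N(718)| = 20.
5 parts of sizes [7, 5, 5, 5, 5]; α(G) = 7 = ϑ (perfect).
Numerically 7.000000000.
Check 7 ≤ 7 ≤ 7: collapsed.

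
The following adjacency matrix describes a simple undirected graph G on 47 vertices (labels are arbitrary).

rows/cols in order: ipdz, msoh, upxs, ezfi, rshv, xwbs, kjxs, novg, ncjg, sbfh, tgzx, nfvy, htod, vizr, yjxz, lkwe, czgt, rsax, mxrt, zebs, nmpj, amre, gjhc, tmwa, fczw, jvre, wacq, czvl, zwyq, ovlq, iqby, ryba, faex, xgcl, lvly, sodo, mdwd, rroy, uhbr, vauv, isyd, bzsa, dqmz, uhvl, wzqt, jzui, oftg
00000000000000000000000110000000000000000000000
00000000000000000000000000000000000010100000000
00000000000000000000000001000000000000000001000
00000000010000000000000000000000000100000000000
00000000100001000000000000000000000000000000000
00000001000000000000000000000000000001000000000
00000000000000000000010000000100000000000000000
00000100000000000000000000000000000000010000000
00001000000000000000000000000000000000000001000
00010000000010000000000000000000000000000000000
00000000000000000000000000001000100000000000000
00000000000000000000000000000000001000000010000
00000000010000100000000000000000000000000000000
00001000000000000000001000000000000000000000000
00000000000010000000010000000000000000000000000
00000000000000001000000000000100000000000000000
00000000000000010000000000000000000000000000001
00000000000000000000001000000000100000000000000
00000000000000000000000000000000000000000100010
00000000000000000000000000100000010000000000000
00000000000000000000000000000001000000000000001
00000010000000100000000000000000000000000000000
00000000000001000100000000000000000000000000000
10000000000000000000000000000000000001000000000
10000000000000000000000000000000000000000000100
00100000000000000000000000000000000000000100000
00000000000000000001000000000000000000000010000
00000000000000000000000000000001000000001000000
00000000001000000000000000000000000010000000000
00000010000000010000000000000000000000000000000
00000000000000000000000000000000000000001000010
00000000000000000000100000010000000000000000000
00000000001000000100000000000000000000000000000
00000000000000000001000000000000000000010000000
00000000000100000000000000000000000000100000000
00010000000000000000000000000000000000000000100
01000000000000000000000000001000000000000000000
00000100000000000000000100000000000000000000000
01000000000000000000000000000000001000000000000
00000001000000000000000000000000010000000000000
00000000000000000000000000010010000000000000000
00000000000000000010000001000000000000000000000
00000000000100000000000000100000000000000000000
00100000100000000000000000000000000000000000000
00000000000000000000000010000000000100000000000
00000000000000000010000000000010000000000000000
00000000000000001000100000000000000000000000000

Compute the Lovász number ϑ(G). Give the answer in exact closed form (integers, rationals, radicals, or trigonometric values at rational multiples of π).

N(nfvy) = {lvly, dqmz}, |N(nfvy)| = 2.
N(wzqt) = {fczw, sodo}, |N(wzqt)| = 2.
deg(xgcl) = 2; N(xgcl) = {zebs, vauv}.
deg(iqby) = 2; N(iqby) = {isyd, jzui}.
G on 47 vertices is 2-regular; connected 2-regular on 47 ⇒ C_{47}.
Distinct eigenvalues (to 6 d.p.): [2.0, 1.982155, 1.928938, 1.8413, 1.720803, 1.569599, 1.390385, 1.186359, 0.961164, 0.718816, 0.46364, 0.200191, -0.06683, -0.332659, -0.592551, -0.84187, -1.076165, -1.291256, -1.483304, -1.648883, -1.785038, -1.889338, -1.959923, -1.995534].
Lovász: ϑ = −47(-2*cos(pi/47))/(2+-(-1)*2*cos(pi/47)) = 47*cos(pi/47)/(cos(pi/47) + 1).
ϑ(G) ≈ 23.473731493.
Check 23 ≤ 47*cos(pi/47)/(cos(pi/47) + 1) ≤ 24: both strict.

47*cos(pi/47)/(cos(pi/47) + 1)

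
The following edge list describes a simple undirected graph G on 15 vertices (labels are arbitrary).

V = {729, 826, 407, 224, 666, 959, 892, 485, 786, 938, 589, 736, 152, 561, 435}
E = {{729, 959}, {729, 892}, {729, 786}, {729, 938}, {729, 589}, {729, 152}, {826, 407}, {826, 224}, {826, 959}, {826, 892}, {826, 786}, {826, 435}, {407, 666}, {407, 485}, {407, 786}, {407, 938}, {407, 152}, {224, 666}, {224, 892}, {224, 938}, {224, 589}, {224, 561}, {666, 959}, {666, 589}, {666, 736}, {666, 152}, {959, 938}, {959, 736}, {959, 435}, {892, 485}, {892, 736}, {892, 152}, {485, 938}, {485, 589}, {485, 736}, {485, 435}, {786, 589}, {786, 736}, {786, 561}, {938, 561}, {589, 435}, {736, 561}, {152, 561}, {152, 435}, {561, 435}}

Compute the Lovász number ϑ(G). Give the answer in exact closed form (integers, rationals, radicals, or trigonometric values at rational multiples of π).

5

deg(786) = 6; N(786) = {729, 826, 407, 589, 736, 561}.
deg(224) = 6; N(224) = {826, 666, 892, 938, 589, 561}.
Vertex 152 has 6 neighbors: 729, 407, 666, 892, 561, 435.
N(666) = {407, 224, 959, 589, 736, 152}, |N(666)| = 6.
deg(v) = 6 for all v (|V|=15); Kneser-type, 2-subsets of [6].
Distinct eigenvalues (to 5 d.p.): [6.0, 1.0, -3.0].
−15·(-3) / ((6)−(-3)) = 5 = ϑ(G).
≈ 5.0000000 (to 7 d.p.).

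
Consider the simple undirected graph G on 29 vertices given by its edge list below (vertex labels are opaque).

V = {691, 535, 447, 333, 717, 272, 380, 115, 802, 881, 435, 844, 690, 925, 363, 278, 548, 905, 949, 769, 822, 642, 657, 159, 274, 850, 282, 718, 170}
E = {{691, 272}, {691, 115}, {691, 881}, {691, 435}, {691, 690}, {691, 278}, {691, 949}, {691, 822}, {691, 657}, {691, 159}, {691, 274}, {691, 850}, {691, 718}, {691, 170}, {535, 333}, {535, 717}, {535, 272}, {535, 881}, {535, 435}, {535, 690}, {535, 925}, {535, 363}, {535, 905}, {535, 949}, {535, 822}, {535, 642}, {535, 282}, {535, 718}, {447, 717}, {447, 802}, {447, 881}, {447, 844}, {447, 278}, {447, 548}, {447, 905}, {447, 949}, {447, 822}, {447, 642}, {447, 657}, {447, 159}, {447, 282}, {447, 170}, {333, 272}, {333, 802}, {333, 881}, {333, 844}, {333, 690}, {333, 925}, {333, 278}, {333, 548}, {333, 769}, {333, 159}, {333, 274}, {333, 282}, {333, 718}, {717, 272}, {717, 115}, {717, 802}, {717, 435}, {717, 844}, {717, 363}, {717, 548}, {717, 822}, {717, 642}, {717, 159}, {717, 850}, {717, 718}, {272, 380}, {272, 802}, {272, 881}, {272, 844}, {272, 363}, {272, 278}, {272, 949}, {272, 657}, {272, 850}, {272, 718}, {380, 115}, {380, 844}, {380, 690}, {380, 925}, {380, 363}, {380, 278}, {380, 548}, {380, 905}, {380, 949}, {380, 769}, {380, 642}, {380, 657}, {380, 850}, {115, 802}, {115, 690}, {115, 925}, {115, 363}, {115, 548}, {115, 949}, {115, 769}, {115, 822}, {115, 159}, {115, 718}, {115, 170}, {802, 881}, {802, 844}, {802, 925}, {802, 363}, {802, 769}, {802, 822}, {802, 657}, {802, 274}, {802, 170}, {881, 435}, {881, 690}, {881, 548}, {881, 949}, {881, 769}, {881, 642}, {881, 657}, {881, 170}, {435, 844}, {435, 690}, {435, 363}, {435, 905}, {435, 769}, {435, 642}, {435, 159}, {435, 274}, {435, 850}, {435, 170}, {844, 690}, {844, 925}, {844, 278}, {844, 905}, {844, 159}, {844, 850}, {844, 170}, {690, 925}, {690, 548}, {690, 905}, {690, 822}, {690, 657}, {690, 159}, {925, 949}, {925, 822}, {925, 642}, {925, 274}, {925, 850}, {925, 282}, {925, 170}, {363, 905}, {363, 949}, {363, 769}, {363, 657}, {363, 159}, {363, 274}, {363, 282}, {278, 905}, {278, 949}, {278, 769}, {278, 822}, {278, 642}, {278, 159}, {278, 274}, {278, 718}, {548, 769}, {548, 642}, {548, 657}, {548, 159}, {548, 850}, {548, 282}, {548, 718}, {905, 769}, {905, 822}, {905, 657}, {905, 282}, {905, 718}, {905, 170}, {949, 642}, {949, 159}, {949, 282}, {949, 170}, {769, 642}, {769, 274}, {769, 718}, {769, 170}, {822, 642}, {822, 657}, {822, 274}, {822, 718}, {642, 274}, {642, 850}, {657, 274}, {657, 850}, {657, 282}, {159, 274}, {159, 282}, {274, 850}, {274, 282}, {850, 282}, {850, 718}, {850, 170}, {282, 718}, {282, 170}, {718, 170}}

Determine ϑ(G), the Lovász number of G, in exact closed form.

Vertex 380 has 14 neighbors: 272, 115, 844, 690, 925, 363, 278, 548, 905, 949, 769, 642, 657, 850.
N(282) = {535, 447, 333, 925, 363, 548, 905, 949, 657, 159, 274, 850, 718, 170}, |N(282)| = 14.
N(272) = {691, 535, 333, 717, 380, 802, 881, 844, 363, 278, 949, 657, 850, 718}, |N(272)| = 14.
Vertex 548 has 14 neighbors: 447, 333, 717, 380, 115, 881, 690, 769, 642, 657, 159, 850, 282, 718.
Every vertex has degree 14 (N=29); strongly regular (29,14,6,7).
The 3 distinct eigenvalues: [14.0, 2.193, -3.193].
With N=29: ϑ(G) = 29·(-(-sqrt(29)/2 - 1/2))/(14−(-sqrt(29)/2 - 1/2)) = sqrt(29).
Numerically 5.3852.

sqrt(29)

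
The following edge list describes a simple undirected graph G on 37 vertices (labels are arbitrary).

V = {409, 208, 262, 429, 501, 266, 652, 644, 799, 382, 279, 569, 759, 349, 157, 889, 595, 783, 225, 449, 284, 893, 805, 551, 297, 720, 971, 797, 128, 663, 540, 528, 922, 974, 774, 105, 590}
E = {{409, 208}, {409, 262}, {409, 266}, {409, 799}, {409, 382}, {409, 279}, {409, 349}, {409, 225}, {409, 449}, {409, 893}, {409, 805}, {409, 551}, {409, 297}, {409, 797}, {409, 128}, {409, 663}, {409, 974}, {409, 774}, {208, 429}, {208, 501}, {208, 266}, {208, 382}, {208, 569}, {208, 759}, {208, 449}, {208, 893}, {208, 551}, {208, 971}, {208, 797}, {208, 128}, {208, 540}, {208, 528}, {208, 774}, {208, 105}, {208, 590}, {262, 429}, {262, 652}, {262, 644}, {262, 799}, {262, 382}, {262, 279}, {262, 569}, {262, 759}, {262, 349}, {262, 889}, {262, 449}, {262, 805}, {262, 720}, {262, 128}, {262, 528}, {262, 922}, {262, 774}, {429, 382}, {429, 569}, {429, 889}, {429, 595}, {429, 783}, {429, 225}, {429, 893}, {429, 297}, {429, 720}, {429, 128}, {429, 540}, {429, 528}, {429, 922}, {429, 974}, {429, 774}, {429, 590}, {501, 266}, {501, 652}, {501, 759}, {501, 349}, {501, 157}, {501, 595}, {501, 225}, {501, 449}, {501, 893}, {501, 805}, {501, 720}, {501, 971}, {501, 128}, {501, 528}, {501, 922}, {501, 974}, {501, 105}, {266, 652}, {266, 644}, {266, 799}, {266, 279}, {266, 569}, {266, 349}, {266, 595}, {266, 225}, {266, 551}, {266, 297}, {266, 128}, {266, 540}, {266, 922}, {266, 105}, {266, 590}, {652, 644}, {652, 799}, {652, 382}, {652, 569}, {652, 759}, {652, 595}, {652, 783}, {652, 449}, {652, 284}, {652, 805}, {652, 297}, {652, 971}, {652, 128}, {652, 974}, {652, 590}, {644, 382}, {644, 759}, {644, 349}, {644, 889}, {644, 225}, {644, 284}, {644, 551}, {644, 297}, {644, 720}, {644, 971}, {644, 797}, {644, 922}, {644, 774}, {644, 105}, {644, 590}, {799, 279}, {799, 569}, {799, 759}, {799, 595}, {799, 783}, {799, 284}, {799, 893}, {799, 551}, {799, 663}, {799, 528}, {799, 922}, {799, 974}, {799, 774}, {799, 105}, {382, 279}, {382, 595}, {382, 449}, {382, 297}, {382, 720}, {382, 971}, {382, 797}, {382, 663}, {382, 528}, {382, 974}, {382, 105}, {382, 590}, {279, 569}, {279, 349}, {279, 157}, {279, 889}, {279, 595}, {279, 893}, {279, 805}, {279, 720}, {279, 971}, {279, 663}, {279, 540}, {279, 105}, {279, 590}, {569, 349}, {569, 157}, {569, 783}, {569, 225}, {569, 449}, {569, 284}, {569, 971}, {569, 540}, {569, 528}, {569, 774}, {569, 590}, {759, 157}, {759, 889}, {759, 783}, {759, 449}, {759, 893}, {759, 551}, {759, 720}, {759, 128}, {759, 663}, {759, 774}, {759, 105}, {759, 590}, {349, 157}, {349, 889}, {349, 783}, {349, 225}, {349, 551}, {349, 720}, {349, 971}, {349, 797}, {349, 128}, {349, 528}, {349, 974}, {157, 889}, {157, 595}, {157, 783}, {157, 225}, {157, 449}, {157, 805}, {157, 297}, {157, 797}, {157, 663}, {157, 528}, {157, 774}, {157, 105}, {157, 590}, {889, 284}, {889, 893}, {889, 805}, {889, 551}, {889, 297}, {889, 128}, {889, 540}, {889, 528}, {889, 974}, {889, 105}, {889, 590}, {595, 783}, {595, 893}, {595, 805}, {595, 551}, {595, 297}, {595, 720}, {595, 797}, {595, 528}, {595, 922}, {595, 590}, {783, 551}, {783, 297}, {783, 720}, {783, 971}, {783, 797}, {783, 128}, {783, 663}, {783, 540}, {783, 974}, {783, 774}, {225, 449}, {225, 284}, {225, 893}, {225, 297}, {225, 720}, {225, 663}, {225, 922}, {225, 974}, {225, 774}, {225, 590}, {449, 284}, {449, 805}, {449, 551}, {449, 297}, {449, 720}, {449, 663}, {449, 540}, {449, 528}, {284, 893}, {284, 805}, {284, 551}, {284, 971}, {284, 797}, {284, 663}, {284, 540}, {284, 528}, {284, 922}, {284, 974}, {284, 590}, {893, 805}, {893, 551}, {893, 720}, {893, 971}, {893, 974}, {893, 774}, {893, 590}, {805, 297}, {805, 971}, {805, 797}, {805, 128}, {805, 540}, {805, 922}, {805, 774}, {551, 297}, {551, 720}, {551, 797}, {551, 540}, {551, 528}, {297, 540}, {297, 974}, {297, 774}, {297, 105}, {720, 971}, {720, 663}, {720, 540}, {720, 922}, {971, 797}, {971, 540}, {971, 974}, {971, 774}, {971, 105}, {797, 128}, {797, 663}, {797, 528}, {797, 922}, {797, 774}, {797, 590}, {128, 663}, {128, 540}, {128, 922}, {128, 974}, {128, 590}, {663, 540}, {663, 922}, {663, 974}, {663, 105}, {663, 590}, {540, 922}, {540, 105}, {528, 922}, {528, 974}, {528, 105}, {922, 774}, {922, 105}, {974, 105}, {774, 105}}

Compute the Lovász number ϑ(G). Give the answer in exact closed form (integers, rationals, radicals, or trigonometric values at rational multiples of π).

N(284) = {652, 644, 799, 569, 889, 225, 449, 893, 805, 551, 971, 797, 663, 540, 528, 922, 974, 590}, |N(284)| = 18.
Vertex 262 has 18 neighbors: 409, 429, 652, 644, 799, 382, 279, 569, 759, 349, 889, 449, 805, 720, 128, 528, 922, 774.
N(449) = {409, 208, 262, 501, 652, 382, 569, 759, 157, 225, 284, 805, 551, 297, 720, 663, 540, 528}, |N(449)| = 18.
deg(225) = 18; N(225) = {409, 429, 501, 266, 644, 569, 349, 157, 449, 284, 893, 297, 720, 663, 922, 974, 774, 590}.
37-vertex 18-regular graph: SR(37,18,8,9) — a Paley graph.
Distinct eigenvalues (to 5 d.p.): [18.0, 2.54138, -3.54138].
−37·(-sqrt(37)/2 - 1/2) / ((18)−(-sqrt(37)/2 - 1/2)) = sqrt(37) = ϑ(G).
≈ 6.08276253 (to 8 d.p.).

sqrt(37)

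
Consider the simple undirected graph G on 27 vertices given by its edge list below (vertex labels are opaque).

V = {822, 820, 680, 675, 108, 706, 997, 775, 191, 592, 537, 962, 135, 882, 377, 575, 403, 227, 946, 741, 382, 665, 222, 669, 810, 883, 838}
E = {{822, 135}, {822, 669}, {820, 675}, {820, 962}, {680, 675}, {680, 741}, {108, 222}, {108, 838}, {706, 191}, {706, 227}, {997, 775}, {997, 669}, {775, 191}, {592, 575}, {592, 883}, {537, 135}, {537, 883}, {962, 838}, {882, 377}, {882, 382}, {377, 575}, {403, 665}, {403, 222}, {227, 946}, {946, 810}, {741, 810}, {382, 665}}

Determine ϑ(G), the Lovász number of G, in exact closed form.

27*cos(pi/27)/(cos(pi/27) + 1)

N(822) = {135, 669}, |N(822)| = 2.
Vertex 135 has 2 neighbors: 822, 537.
Vertex 997 has 2 neighbors: 775, 669.
Vertex 883 has 2 neighbors: 592, 537.
deg(v) = 2 for all v (|V|=27); connected 2-regular on 27 ⇒ C_{27}.
Distinct eigenvalues (to 4 d.p.): [2.0, 1.9461, 1.7873, 1.5321, 1.1943, 0.7922, 0.3473, -0.1163, -0.5736, -1.0, -1.3725, -1.671, -1.8794, -1.9865].
−27·(-2*cos(pi/27)) / ((2)−(-2*cos(pi/27))) = 27*cos(pi/27)/(cos(pi/27) + 1) = ϑ(G).
≈ 13.45420409 (to 8 d.p.).
Check 13 ≤ 27*cos(pi/27)/(cos(pi/27) + 1) ≤ 14: both strict.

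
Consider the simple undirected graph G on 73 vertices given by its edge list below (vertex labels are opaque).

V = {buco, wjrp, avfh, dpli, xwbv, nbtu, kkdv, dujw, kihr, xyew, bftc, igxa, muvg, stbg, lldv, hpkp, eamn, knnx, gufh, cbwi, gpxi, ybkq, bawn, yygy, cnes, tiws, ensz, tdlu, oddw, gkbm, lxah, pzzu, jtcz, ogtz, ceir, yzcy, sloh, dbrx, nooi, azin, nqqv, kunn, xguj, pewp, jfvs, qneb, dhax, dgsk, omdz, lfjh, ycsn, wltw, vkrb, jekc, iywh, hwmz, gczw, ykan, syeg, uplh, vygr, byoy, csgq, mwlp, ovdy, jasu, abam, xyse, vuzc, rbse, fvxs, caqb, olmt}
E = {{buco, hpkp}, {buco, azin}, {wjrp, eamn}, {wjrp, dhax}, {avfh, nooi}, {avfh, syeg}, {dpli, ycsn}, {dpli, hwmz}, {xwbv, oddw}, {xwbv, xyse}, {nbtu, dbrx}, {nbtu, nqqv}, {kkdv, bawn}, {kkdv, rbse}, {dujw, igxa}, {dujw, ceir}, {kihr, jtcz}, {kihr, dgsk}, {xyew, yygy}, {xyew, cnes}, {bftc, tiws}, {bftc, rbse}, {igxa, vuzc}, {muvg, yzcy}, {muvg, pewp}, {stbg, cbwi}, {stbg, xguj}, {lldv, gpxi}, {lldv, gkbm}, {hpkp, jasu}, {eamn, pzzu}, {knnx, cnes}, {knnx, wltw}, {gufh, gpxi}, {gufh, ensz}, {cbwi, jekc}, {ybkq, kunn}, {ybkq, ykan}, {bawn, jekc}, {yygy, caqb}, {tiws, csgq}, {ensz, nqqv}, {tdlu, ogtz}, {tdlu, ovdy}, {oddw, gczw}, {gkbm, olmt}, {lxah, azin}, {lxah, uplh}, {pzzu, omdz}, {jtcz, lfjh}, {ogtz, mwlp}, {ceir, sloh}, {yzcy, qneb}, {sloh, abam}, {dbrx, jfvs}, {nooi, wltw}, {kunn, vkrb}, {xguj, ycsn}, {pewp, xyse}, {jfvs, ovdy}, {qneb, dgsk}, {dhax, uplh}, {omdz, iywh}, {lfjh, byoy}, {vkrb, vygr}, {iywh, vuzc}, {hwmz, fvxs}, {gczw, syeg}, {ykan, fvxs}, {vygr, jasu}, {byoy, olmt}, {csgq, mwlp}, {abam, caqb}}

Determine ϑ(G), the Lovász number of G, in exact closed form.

Vertex nbtu has 2 neighbors: dbrx, nqqv.
N(hpkp) = {buco, jasu}, |N(hpkp)| = 2.
Vertex nqqv has 2 neighbors: nbtu, ensz.
deg(cnes) = 2; N(cnes) = {xyew, knnx}.
deg(v) = 2 for all v (|V|=73); this is C_{73}, the 73-cycle.
Distinct eigenvalues (to 4 d.p.): [2.0, 1.9926, 1.9704, 1.9337, 1.8826, 1.8176, 1.7392, 1.6478, 1.5443, 1.4293, 1.3038, 1.1686, 1.0247, 0.8733, 0.7154, 0.5522, 0.3849, 0.2148, 0.043, -0.129, -0.3001, -0.469, -0.6344, -0.7951, -0.9499, -1.0977, -1.2373, -1.3678, -1.4882, -1.5976, -1.6951, -1.7801, -1.8518, -1.9099, -1.9539, -1.9834, -1.9981].
ϑ = −N·λ_min/(λ_max−λ_min) = −73·(-2*cos(pi/73))/(2−(-2*cos(pi/73))) = 73*cos(pi/73)/(cos(pi/73) + 1).
= 36.483095… (decimal).
Sandwich: α(G)=36 ≤ ϑ(G)=73*cos(pi/73)/(cos(pi/73) + 1) ≤ χ(Ḡ)=37 (both strict).

73*cos(pi/73)/(cos(pi/73) + 1)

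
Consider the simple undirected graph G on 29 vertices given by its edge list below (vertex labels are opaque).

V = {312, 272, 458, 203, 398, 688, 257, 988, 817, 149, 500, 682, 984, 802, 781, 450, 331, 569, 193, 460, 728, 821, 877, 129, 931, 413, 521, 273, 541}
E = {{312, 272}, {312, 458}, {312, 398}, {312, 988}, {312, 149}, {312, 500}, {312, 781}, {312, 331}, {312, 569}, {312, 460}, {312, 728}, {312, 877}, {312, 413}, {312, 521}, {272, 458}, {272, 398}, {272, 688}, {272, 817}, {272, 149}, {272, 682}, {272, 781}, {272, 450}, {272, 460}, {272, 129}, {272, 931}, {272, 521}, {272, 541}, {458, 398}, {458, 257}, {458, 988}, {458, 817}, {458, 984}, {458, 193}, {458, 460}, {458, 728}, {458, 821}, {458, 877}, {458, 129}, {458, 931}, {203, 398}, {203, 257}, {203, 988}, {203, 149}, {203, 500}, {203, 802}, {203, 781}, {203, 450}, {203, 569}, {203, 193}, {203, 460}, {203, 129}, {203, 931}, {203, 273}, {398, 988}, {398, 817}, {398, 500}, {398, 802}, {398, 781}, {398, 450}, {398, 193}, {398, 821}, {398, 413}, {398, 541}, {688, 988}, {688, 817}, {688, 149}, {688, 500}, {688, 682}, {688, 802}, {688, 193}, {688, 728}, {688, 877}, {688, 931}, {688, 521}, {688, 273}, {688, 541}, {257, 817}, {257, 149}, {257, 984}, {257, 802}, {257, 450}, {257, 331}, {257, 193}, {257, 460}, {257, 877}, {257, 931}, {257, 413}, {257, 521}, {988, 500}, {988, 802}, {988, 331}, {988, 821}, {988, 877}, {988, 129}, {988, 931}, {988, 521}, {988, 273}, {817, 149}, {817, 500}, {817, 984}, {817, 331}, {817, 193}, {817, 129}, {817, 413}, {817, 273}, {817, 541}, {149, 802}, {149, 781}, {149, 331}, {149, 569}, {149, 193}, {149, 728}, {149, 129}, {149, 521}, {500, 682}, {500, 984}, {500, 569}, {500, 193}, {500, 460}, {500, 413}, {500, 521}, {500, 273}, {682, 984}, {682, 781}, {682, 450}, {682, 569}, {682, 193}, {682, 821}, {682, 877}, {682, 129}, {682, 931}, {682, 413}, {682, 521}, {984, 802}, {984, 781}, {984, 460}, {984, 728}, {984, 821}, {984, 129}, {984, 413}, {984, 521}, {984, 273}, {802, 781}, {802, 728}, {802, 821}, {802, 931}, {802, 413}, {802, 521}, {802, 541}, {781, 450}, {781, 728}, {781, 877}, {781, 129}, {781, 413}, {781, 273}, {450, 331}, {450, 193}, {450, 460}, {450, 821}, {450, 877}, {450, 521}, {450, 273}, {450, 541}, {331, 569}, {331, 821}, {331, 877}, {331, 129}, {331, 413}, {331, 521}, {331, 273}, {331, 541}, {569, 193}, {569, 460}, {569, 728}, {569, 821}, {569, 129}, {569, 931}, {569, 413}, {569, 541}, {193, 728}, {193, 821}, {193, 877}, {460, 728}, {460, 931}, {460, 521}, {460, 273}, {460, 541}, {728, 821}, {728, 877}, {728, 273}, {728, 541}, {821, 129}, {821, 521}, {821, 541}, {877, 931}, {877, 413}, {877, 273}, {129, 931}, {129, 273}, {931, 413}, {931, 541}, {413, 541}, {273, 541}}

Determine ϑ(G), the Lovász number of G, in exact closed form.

sqrt(29)

deg(821) = 14; N(821) = {458, 398, 988, 682, 984, 802, 450, 331, 569, 193, 728, 129, 521, 541}.
Vertex 781 has 14 neighbors: 312, 272, 203, 398, 149, 682, 984, 802, 450, 728, 877, 129, 413, 273.
Vertex 398 has 14 neighbors: 312, 272, 458, 203, 988, 817, 500, 802, 781, 450, 193, 821, 413, 541.
N(193) = {458, 203, 398, 688, 257, 817, 149, 500, 682, 450, 569, 728, 821, 877}, |N(193)| = 14.
29-vertex 14-regular graph: Paley(29): SR with (k,λ,μ)=(14,6,7).
A has 3 distinct eigenvalues ≈ [14.0, 2.19258, -3.19258].
ϑ = −N·λ_min/(λ_max−λ_min) = −29·(-sqrt(29)/2 - 1/2)/(14−(-sqrt(29)/2 - 1/2)) = sqrt(29).
= 5.3852… (decimal).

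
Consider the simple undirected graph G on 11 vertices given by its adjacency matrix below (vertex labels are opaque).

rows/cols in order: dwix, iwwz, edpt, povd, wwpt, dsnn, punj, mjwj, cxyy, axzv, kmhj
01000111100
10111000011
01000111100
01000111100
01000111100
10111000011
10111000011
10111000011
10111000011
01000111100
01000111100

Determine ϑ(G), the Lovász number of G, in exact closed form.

Vertex edpt has 5 neighbors: iwwz, dsnn, punj, mjwj, cxyy.
Vertex cxyy has 6 neighbors: dwix, edpt, povd, wwpt, axzv, kmhj.
Vertex axzv has 5 neighbors: iwwz, dsnn, punj, mjwj, cxyy.
deg(punj) = 6; N(punj) = {dwix, edpt, povd, wwpt, axzv, kmhj}.
K_{6,5} (perfect); ϑ(G) = α(G) = max{6,5} = 6.
Numerically 6.0000.
Sandwich: α(G)=6 ≤ ϑ(G)=6 ≤ χ(Ḡ)=6 (collapsed).

6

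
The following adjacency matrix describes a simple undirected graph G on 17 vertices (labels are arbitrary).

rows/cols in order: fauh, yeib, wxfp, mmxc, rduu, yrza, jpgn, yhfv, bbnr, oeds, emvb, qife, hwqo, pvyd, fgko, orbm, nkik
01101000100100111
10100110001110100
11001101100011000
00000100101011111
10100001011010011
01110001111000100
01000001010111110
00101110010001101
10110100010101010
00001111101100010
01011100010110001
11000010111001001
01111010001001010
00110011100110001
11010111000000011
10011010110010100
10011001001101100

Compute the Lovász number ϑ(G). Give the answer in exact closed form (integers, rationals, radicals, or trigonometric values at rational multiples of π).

sqrt(17)

deg(pvyd) = 8; N(pvyd) = {wxfp, mmxc, jpgn, yhfv, bbnr, qife, hwqo, nkik}.
N(yhfv) = {wxfp, rduu, yrza, jpgn, oeds, pvyd, fgko, nkik}, |N(yhfv)| = 8.
deg(mmxc) = 8; N(mmxc) = {yrza, bbnr, emvb, hwqo, pvyd, fgko, orbm, nkik}.
N(fgko) = {fauh, yeib, mmxc, yrza, jpgn, yhfv, orbm, nkik}, |N(fgko)| = 8.
Every vertex has degree 8 (N=17); SR(17,8,3,4) — a Paley graph.
The 3 distinct eigenvalues: [8.0, 1.561553, -2.561553].
λ_max=8, λ_min=-sqrt(17)/2 - 1/2; ϑ = −17·λ_min/(λ_max−λ_min) = sqrt(17).
≈ 4.1231056 (to 7 d.p.).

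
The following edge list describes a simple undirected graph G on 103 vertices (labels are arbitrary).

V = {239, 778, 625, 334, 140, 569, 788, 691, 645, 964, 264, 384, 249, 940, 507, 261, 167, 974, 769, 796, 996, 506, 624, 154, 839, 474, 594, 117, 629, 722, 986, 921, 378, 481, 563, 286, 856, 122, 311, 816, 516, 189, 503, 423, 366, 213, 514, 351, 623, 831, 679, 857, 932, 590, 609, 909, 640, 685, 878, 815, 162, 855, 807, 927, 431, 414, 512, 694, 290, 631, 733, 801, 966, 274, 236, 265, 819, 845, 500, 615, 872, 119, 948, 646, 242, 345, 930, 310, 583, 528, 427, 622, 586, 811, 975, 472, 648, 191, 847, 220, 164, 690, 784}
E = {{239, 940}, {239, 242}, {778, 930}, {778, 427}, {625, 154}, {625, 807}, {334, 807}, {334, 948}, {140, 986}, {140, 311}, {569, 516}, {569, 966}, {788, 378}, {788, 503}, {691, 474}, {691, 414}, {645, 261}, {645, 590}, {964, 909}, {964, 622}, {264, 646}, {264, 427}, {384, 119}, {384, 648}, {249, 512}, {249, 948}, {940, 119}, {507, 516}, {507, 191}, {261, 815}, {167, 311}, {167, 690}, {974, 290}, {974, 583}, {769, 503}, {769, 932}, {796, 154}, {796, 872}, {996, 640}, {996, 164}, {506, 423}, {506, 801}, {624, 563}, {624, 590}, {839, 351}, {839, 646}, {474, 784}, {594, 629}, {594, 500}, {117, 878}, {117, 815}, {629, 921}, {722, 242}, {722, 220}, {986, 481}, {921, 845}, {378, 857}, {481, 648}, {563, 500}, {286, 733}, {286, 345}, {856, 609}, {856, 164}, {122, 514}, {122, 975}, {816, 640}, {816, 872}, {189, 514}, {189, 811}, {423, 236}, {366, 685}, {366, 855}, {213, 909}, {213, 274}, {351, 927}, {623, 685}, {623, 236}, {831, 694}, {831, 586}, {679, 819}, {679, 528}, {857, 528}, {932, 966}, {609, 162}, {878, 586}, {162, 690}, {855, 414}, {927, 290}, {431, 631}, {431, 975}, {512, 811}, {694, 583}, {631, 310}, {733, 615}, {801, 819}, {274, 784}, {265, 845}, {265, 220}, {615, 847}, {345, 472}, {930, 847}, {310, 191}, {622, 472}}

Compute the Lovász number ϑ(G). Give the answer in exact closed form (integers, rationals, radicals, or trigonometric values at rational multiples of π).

N(690) = {167, 162}, |N(690)| = 2.
Vertex 831 has 2 neighbors: 694, 586.
deg(815) = 2; N(815) = {261, 117}.
deg(996) = 2; N(996) = {640, 164}.
2-regular, N=103; this is C_{103}, the 103-cycle.
spec(A) ≈ [2.0, 1.99628, 1.985134, 1.966602, 1.940755, 1.907689, 1.867525, 1.820414, 1.766531, 1.706077, 1.639275, 1.566376, 1.487649, 1.403389, 1.313908, 1.219538, 1.120632, 1.017558, 0.910698, 0.80045, 0.687224, 0.571442, 0.453534, 0.333938, 0.213101, 0.091471, -0.0305, -0.152357, -0.273647, -0.393919, -0.512726, -0.629626, -0.744183, -0.855972, -0.964576, -1.069593, -1.17063, -1.267312, -1.35928, -1.446192, -1.527723, -1.603572, -1.673454, -1.737112, -1.794307, -1.844828, -1.888485, -1.925117, -1.954588, -1.976787, -1.991633, -1.99907] (distinct, 6 d.p.).
−103·(-2*cos(pi/103)) / ((2)−(-2*cos(pi/103))) = 103*cos(pi/103)/(cos(pi/103) + 1) = ϑ(G).
= 51.48802047… (decimal).
Lovász sandwich 51 ≤ 103*cos(pi/103)/(cos(pi/103) + 1) ≤ 52: both strict.

103*cos(pi/103)/(cos(pi/103) + 1)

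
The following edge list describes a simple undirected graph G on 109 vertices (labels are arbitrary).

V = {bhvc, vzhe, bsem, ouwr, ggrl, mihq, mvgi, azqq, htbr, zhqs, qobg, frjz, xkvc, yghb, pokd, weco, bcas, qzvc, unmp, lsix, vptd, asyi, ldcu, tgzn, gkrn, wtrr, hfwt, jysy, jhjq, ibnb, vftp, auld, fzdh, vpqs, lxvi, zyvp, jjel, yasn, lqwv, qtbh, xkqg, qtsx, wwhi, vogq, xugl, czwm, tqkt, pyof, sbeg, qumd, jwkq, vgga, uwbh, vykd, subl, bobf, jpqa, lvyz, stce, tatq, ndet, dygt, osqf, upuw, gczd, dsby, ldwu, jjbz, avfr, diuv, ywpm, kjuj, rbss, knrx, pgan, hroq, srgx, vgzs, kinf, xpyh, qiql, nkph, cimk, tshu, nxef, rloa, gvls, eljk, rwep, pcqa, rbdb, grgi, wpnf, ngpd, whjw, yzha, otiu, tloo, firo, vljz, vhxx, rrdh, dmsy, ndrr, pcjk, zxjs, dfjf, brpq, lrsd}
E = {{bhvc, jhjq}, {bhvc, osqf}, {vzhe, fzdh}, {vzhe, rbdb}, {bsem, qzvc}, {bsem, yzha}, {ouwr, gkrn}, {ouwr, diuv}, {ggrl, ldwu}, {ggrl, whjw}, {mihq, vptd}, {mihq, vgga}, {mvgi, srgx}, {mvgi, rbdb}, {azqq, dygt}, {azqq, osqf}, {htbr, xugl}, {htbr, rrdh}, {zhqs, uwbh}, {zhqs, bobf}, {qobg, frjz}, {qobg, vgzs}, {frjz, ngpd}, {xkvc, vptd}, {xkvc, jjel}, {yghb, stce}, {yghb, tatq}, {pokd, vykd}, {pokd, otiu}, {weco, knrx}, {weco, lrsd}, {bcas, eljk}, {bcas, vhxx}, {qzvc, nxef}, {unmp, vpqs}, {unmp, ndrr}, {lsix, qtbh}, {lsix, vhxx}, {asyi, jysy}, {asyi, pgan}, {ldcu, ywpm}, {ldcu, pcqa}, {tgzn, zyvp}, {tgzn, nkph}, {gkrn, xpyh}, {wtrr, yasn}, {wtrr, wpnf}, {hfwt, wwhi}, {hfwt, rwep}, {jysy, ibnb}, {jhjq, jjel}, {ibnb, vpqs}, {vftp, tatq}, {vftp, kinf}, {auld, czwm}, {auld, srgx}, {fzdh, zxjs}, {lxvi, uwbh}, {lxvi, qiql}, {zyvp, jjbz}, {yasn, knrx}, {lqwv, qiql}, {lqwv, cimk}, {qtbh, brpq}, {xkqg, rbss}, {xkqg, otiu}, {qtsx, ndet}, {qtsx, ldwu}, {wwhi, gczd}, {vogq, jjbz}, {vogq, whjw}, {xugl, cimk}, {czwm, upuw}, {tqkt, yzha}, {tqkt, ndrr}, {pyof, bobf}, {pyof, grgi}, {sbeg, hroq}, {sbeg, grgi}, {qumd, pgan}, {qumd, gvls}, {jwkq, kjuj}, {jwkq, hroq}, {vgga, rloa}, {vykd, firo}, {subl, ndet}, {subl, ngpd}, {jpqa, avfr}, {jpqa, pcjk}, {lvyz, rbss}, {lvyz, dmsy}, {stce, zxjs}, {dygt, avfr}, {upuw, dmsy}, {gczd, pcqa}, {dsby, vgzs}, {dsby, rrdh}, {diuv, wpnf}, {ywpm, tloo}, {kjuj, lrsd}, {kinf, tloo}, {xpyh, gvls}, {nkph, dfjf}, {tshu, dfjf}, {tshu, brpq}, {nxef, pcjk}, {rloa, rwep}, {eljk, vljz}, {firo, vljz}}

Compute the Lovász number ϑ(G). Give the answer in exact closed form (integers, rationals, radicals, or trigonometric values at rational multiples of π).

Vertex jwkq has 2 neighbors: kjuj, hroq.
N(nxef) = {qzvc, pcjk}, |N(nxef)| = 2.
Vertex vykd has 2 neighbors: pokd, firo.
Vertex eljk has 2 neighbors: bcas, vljz.
Every vertex has degree 2 (N=109); this is C_{109}, the 109-cycle.
A has 55 distinct eigenvalues ≈ [2.0, 1.997, 1.987, 1.97, 1.947, 1.918, 1.882, 1.839, 1.791, 1.737, 1.677, 1.611, 1.54, 1.464, 1.383, 1.298, 1.208, 1.114, 1.017, 0.916, 0.812, 0.705, 0.596, 0.485, 0.372, 0.259, 0.144, 0.029, -0.086, -0.201, -0.316, -0.429, -0.541, -0.651, -0.759, -0.864, -0.967, -1.066, -1.162, -1.253, -1.341, -1.424, -1.503, -1.576, -1.645, -1.708, -1.765, -1.816, -1.861, -1.9, -1.933, -1.959, -1.979, -1.993, -1.999].
Lovász: ϑ = −109(-2*cos(pi/109))/(2+-(-1)*2*cos(pi/109)) = 109*cos(pi/109)/(cos(pi/109) + 1).
ϑ(G) ≈ 54.488680.
Lovász sandwich 54 ≤ 109*cos(pi/109)/(cos(pi/109) + 1) ≤ 55: both strict.

109*cos(pi/109)/(cos(pi/109) + 1)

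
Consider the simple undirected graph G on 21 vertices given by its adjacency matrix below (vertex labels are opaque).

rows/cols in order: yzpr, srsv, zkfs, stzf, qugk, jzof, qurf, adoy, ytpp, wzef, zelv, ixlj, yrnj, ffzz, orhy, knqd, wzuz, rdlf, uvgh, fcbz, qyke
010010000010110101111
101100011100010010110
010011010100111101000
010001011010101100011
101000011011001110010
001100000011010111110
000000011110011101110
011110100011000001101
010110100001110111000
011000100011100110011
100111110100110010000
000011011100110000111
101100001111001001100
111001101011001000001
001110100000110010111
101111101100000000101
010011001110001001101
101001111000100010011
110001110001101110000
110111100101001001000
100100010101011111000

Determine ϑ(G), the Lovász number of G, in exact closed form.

deg(qugk) = 10; N(qugk) = {yzpr, zkfs, adoy, ytpp, zelv, ixlj, orhy, knqd, wzuz, fcbz}.
Vertex yrnj has 10 neighbors: yzpr, zkfs, stzf, ytpp, wzef, zelv, ixlj, orhy, rdlf, uvgh.
deg(ffzz) = 10; N(ffzz) = {yzpr, srsv, zkfs, jzof, qurf, ytpp, zelv, ixlj, orhy, qyke}.
deg(yzpr) = 10; N(yzpr) = {srsv, qugk, zelv, yrnj, ffzz, knqd, rdlf, uvgh, fcbz, qyke}.
Regular of degree 10 on 21 vertices: Kneser-type, 2-subsets of [7].
Distinct eigenvalues (to 6 d.p.): [10.0, 1.0, -4.0].
−21·(-4) / ((10)−(-4)) = 6 = ϑ(G).
= 6.00000… (decimal).

6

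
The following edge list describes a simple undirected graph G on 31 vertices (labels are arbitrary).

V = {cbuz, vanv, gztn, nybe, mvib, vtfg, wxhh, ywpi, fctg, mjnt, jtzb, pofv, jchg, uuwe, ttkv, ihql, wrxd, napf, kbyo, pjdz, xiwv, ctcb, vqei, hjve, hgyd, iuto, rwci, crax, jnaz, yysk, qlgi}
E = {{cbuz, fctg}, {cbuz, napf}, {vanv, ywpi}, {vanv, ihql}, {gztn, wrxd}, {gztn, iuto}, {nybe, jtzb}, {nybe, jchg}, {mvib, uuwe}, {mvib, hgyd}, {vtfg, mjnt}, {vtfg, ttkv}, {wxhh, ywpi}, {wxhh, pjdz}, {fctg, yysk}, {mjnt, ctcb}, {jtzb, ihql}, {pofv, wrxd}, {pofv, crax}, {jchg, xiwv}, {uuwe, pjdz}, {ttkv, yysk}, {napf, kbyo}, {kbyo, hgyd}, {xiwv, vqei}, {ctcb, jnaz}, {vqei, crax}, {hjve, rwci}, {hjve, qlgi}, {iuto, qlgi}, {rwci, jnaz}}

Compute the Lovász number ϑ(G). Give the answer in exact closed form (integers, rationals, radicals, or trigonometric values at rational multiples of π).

Vertex iuto has 2 neighbors: gztn, qlgi.
deg(rwci) = 2; N(rwci) = {hjve, jnaz}.
deg(hgyd) = 2; N(hgyd) = {mvib, kbyo}.
deg(gztn) = 2; N(gztn) = {wrxd, iuto}.
31-vertex 2-regular graph: connected 2-regular on 31 ⇒ C_{31}.
A has 16 distinct eigenvalues ≈ [2.0, 1.95906, 1.83792, 1.64153, 1.37793, 1.05793, 0.69461, 0.30286, -0.1013, -0.50131, -0.88079, -1.22421, -1.51752, -1.74869, -1.90828, -1.98974].
ϑ = −N·λ_min/(λ_max−λ_min) = −31·(-2*cos(pi/31))/(2−(-2*cos(pi/31))) = 31*cos(pi/31)/(cos(pi/31) + 1).
ϑ(G) ≈ 15.4601350.
15 ≤ 31*cos(pi/31)/(cos(pi/31) + 1) ≤ 16: both strict.

31*cos(pi/31)/(cos(pi/31) + 1)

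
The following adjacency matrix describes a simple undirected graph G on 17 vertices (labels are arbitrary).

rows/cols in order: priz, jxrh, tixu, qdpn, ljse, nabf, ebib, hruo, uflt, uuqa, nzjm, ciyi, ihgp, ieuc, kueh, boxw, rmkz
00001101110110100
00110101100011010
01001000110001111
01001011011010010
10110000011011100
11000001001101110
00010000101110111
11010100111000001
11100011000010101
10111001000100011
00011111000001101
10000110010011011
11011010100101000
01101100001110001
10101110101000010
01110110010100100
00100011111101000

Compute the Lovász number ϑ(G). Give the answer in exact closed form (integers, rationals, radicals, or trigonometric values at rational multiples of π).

Vertex priz has 8 neighbors: ljse, nabf, hruo, uflt, uuqa, ciyi, ihgp, kueh.
Vertex kueh has 8 neighbors: priz, tixu, ljse, nabf, ebib, uflt, nzjm, boxw.
Vertex ebib has 8 neighbors: qdpn, uflt, nzjm, ciyi, ihgp, kueh, boxw, rmkz.
Vertex qdpn has 8 neighbors: jxrh, ljse, ebib, hruo, uuqa, nzjm, ihgp, boxw.
Regular of degree 8 on 17 vertices: strongly regular (17,8,3,4).
The 3 distinct eigenvalues: [8.0, 1.5616, -2.5616].
λ_max=8, λ_min=-sqrt(17)/2 - 1/2; ϑ = −17·λ_min/(λ_max−λ_min) = sqrt(17).
= 4.1231056… (decimal).

sqrt(17)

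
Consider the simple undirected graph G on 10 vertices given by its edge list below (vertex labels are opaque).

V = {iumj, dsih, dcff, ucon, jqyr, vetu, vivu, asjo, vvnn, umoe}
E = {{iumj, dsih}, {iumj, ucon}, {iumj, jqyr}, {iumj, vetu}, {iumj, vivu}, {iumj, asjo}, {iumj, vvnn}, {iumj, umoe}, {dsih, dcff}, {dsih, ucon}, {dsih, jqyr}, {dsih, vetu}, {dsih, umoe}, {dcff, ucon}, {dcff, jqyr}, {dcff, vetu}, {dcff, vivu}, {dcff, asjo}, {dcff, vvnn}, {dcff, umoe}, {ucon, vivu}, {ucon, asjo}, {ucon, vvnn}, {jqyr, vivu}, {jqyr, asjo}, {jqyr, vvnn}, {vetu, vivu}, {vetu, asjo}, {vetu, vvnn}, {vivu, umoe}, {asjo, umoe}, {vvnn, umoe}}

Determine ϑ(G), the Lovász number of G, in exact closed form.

4

deg(jqyr) = 6; N(jqyr) = {iumj, dsih, dcff, vivu, asjo, vvnn}.
Vertex dcff has 8 neighbors: dsih, ucon, jqyr, vetu, vivu, asjo, vvnn, umoe.
deg(umoe) = 6; N(umoe) = {iumj, dsih, dcff, vivu, asjo, vvnn}.
Vertex ucon has 6 neighbors: iumj, dsih, dcff, vivu, asjo, vvnn.
Complete multipartite on [4, 4, 2]: sandwich collapses at ϑ=4.
= 4.000000… (decimal).
Sandwich: α(G)=4 ≤ ϑ(G)=4 ≤ χ(Ḡ)=4 (collapsed).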